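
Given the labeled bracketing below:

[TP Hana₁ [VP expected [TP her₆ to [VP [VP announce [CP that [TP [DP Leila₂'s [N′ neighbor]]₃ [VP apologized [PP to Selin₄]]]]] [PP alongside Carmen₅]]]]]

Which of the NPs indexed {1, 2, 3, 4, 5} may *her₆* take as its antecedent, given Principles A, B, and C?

*her* is a pronoun, so Principle B applies: it must be free in its binding domain.
Binding domain of *her₆*: the matrix TP, whose subject is Hana₁.
*Hana₁* c-commands the pronoun within its binding domain → coindexation would violate Principle B.
*Leila₂*: the pronoun c-commands this R-expression → coindexation would violate Principle C on *Leila₂*.
*[Leila₂'s neighbor]₃*: the pronoun c-commands this R-expression → coindexation would violate Principle C on *[Leila₂'s neighbor]₃*.
*Selin₄*: the pronoun c-commands this R-expression → coindexation would violate Principle C on *Selin₄*.
*Carmen₅*: the pronoun c-commands this R-expression → coindexation would violate Principle C on *Carmen₅*.

none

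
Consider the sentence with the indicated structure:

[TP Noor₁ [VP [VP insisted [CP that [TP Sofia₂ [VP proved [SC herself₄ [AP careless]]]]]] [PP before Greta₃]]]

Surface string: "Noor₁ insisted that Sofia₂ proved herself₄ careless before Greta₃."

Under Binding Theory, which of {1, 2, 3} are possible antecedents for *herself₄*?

{2}

*herself* is an anaphor, so Principle A applies: it must be bound in its binding domain.
Binding domain of *herself₄*: the embedded TP, whose subject is Sofia₂.
*Noor₁* c-commands the anaphor but is outside its binding domain → cannot satisfy Principle A.
*Sofia₂* c-commands the anaphor within its binding domain → licit binder.
*Greta₃* does not c-command the anaphor → cannot bind it.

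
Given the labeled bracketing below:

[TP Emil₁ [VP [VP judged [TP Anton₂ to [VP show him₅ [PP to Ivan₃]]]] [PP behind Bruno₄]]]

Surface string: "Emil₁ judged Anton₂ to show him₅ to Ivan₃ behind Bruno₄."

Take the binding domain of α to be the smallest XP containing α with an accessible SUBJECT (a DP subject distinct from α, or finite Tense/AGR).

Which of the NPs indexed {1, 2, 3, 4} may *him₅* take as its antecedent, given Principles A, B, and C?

*him* is a pronoun, so Principle B applies: it must be free in its binding domain.
Binding domain of *him₅*: the embedded TP, whose subject is Anton₂.
*Emil₁* c-commands the pronoun but from outside its binding domain, and is not c-commanded by it → coindexation permitted.
*Anton₂* c-commands the pronoun within its binding domain → coindexation would violate Principle B.
*Ivan₃*: the pronoun c-commands this R-expression → coindexation would violate Principle C on *Ivan₃*.
*Bruno₄* and the pronoun do not c-command one another → neither Principle B nor Principle C is at stake; coindexation permitted.

{1, 4}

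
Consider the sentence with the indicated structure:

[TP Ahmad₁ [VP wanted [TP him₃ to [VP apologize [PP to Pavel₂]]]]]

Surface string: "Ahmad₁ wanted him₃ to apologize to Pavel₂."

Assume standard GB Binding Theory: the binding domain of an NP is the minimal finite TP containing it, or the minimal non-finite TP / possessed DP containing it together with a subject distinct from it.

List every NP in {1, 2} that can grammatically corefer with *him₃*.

*him* is a pronoun, so Principle B applies: it must be free in its binding domain.
Binding domain of *him₃*: the matrix TP, whose subject is Ahmad₁.
*Ahmad₁* c-commands the pronoun within its binding domain → coindexation would violate Principle B.
*Pavel₂*: the pronoun c-commands this R-expression → coindexation would violate Principle C on *Pavel₂*.

none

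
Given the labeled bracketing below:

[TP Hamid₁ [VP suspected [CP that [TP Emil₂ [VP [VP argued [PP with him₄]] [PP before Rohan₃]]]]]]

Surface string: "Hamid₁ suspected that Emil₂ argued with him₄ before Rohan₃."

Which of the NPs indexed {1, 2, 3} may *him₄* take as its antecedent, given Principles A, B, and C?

{1, 3}

*him* is a pronoun, so Principle B applies: it must be free in its binding domain.
Binding domain of *him₄*: the embedded TP, whose subject is Emil₂.
*Hamid₁* c-commands the pronoun but from outside its binding domain, and is not c-commanded by it → coindexation permitted.
*Emil₂* c-commands the pronoun within its binding domain → coindexation would violate Principle B.
*Rohan₃* and the pronoun do not c-command one another → neither Principle B nor Principle C is at stake; coindexation permitted.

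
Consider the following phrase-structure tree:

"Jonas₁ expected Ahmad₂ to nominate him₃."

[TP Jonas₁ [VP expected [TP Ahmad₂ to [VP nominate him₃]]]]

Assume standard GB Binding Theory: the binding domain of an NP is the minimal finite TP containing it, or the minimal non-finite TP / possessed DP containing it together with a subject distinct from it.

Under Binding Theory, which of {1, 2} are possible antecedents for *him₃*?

{1}

*him* is a pronoun, so Principle B applies: it must be free in its binding domain.
Binding domain of *him₃*: the embedded TP, whose subject is Ahmad₂.
*Jonas₁* c-commands the pronoun but from outside its binding domain, and is not c-commanded by it → coindexation permitted.
*Ahmad₂* c-commands the pronoun within its binding domain → coindexation would violate Principle B.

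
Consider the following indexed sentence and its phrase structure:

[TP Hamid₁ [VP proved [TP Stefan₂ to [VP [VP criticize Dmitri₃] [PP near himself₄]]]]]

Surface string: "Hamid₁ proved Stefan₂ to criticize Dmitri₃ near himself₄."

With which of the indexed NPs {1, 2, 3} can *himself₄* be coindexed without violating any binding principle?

{2}

*himself* is an anaphor, so Principle A applies: it must be bound in its binding domain.
Binding domain of *himself₄*: the embedded TP, whose subject is Stefan₂.
*Hamid₁* c-commands the anaphor but is outside its binding domain → cannot satisfy Principle A.
*Stefan₂* c-commands the anaphor within its binding domain → licit binder.
*Dmitri₃* does not c-command the anaphor → cannot bind it.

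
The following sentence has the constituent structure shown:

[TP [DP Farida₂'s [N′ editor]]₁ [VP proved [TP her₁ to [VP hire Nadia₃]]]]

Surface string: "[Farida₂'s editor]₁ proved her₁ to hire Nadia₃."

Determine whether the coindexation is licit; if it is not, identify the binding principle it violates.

The two coindexed NPs are *[Farida₂'s editor]₁* and *her₁*.
*her₁* is a pronoun. Its binding domain is the matrix TP, whose subject is [Farida₂'s editor]₁.
*[Farida₂'s editor]₁* c-commands it within that domain and carries the same index.
The pronoun is locally bound → Principle B violation.

Principle B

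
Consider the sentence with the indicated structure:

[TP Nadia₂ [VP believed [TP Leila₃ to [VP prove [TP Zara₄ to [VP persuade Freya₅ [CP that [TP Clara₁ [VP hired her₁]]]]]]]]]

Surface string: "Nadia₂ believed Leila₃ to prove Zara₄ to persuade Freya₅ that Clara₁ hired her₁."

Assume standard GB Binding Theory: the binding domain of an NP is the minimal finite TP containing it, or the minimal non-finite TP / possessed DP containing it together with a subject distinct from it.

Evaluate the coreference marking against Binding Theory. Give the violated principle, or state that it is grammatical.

Principle B

The two coindexed NPs are *Clara₁* and *her₁*.
*her₁* is a pronoun. Its binding domain is the embedded TP, whose subject is Clara₁.
*Clara₁* c-commands it within that domain and carries the same index.
The pronoun is locally bound → Principle B violation.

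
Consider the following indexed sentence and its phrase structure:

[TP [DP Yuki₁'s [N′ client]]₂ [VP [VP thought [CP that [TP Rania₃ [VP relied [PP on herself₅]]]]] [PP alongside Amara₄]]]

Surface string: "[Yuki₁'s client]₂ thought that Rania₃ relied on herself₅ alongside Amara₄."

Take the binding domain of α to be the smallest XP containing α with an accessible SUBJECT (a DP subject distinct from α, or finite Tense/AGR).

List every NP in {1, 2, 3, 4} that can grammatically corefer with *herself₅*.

{3}

*herself* is an anaphor, so Principle A applies: it must be bound in its binding domain.
Binding domain of *herself₅*: the embedded TP, whose subject is Rania₃.
*Yuki₁* does not c-command the anaphor → cannot bind it.
*[Yuki₁'s client]₂* c-commands the anaphor but is outside its binding domain → cannot satisfy Principle A.
*Rania₃* c-commands the anaphor within its binding domain → licit binder.
*Amara₄* does not c-command the anaphor → cannot bind it.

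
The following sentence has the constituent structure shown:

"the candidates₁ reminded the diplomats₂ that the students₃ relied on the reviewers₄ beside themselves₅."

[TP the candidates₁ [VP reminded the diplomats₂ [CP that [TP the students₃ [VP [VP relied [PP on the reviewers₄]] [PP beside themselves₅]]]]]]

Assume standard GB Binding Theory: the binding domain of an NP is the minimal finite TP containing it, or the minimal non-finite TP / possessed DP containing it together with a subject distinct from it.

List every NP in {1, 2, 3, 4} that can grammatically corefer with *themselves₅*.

{3}

*themselves* is an anaphor, so Principle A applies: it must be bound in its binding domain.
Binding domain of *themselves₅*: the embedded TP, whose subject is the students₃.
*the candidates₁* c-commands the anaphor but is outside its binding domain → cannot satisfy Principle A.
*the diplomats₂* c-commands the anaphor but is outside its binding domain → cannot satisfy Principle A.
*the students₃* c-commands the anaphor within its binding domain → licit binder.
*the reviewers₄* does not c-command the anaphor → cannot bind it.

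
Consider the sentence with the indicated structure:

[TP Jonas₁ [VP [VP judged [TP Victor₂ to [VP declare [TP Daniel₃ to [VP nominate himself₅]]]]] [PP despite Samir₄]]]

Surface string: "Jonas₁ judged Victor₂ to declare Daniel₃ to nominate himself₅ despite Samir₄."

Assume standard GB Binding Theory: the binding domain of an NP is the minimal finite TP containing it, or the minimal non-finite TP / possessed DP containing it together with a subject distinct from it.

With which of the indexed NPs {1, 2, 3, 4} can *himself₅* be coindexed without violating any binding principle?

{3}

*himself* is an anaphor, so Principle A applies: it must be bound in its binding domain.
Binding domain of *himself₅*: the embedded TP, whose subject is Daniel₃.
*Jonas₁* c-commands the anaphor but is outside its binding domain → cannot satisfy Principle A.
*Victor₂* c-commands the anaphor but is outside its binding domain → cannot satisfy Principle A.
*Daniel₃* c-commands the anaphor within its binding domain → licit binder.
*Samir₄* does not c-command the anaphor → cannot bind it.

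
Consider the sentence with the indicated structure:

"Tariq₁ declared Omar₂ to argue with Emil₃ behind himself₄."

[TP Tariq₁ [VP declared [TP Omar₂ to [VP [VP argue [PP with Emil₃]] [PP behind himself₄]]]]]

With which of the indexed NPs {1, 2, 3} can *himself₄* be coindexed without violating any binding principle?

*himself* is an anaphor, so Principle A applies: it must be bound in its binding domain.
Binding domain of *himself₄*: the embedded TP, whose subject is Omar₂.
*Tariq₁* c-commands the anaphor but is outside its binding domain → cannot satisfy Principle A.
*Omar₂* c-commands the anaphor within its binding domain → licit binder.
*Emil₃* does not c-command the anaphor → cannot bind it.

{2}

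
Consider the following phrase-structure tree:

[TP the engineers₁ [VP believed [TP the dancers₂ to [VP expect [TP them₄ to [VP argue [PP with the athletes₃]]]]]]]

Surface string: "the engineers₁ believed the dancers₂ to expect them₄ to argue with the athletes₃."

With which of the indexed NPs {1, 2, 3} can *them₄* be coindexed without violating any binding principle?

{1}

*them* is a pronoun, so Principle B applies: it must be free in its binding domain.
Binding domain of *them₄*: the embedded TP, whose subject is the dancers₂.
*the engineers₁* c-commands the pronoun but from outside its binding domain, and is not c-commanded by it → coindexation permitted.
*the dancers₂* c-commands the pronoun within its binding domain → coindexation would violate Principle B.
*the athletes₃*: the pronoun c-commands this R-expression → coindexation would violate Principle C on *the athletes₃*.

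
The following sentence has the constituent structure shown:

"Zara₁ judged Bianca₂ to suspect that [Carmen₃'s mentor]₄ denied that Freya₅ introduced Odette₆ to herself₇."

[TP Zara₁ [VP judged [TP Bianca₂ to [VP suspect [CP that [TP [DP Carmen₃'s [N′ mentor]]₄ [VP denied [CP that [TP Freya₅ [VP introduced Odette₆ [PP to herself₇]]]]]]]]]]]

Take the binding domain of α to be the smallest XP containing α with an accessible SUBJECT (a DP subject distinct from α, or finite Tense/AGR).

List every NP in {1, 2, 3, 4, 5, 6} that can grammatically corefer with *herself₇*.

*herself* is an anaphor, so Principle A applies: it must be bound in its binding domain.
Binding domain of *herself₇*: the embedded TP, whose subject is Freya₅.
*Zara₁* c-commands the anaphor but is outside its binding domain → cannot satisfy Principle A.
*Bianca₂* c-commands the anaphor but is outside its binding domain → cannot satisfy Principle A.
*Carmen₃* does not c-command the anaphor → cannot bind it.
*[Carmen₃'s mentor]₄* c-commands the anaphor but is outside its binding domain → cannot satisfy Principle A.
*Freya₅* c-commands the anaphor within its binding domain → licit binder.
*Odette₆* c-commands the anaphor within its binding domain → licit binder.

{5, 6}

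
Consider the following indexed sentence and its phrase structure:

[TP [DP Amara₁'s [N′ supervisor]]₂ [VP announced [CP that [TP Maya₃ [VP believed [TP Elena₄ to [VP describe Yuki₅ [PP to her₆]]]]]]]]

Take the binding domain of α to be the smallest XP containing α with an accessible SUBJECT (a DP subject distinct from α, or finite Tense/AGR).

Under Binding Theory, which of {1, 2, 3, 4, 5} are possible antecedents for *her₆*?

*her* is a pronoun, so Principle B applies: it must be free in its binding domain.
Binding domain of *her₆*: the embedded TP, whose subject is Elena₄.
*Amara₁* and the pronoun do not c-command one another → neither Principle B nor Principle C is at stake; coindexation permitted.
*[Amara₁'s supervisor]₂* c-commands the pronoun but from outside its binding domain, and is not c-commanded by it → coindexation permitted.
*Maya₃* c-commands the pronoun but from outside its binding domain, and is not c-commanded by it → coindexation permitted.
*Elena₄* c-commands the pronoun within its binding domain → coindexation would violate Principle B.
*Yuki₅* c-commands the pronoun within its binding domain → coindexation would violate Principle B.

{1, 2, 3}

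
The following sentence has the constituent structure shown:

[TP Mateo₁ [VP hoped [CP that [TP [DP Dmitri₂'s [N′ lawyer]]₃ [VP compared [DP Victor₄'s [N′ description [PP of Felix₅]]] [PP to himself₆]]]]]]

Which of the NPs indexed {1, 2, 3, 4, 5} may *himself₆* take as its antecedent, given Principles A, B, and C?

{3}

*himself* is an anaphor, so Principle A applies: it must be bound in its binding domain.
Binding domain of *himself₆*: the embedded TP, whose subject is [Dmitri₂'s lawyer]₃.
*Mateo₁* c-commands the anaphor but is outside its binding domain → cannot satisfy Principle A.
*Dmitri₂* does not c-command the anaphor → cannot bind it.
*[Dmitri₂'s lawyer]₃* c-commands the anaphor within its binding domain → licit binder.
*Victor₄* does not c-command the anaphor → cannot bind it.
*Felix₅* does not c-command the anaphor → cannot bind it.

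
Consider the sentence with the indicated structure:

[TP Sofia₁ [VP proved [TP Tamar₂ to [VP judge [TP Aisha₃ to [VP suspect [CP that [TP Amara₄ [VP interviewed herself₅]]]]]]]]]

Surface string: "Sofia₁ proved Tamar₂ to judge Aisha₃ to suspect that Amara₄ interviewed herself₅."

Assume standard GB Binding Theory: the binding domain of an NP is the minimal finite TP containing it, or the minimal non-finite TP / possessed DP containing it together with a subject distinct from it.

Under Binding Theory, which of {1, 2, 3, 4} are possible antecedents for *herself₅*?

{4}

*herself* is an anaphor, so Principle A applies: it must be bound in its binding domain.
Binding domain of *herself₅*: the embedded TP, whose subject is Amara₄.
*Sofia₁* c-commands the anaphor but is outside its binding domain → cannot satisfy Principle A.
*Tamar₂* c-commands the anaphor but is outside its binding domain → cannot satisfy Principle A.
*Aisha₃* c-commands the anaphor but is outside its binding domain → cannot satisfy Principle A.
*Amara₄* c-commands the anaphor within its binding domain → licit binder.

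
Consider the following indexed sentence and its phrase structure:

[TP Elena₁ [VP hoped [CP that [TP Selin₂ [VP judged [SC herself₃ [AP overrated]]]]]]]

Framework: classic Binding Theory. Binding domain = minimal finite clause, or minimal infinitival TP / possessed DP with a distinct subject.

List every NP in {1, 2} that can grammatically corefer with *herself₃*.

*herself* is an anaphor, so Principle A applies: it must be bound in its binding domain.
Binding domain of *herself₃*: the embedded TP, whose subject is Selin₂.
*Elena₁* c-commands the anaphor but is outside its binding domain → cannot satisfy Principle A.
*Selin₂* c-commands the anaphor within its binding domain → licit binder.

{2}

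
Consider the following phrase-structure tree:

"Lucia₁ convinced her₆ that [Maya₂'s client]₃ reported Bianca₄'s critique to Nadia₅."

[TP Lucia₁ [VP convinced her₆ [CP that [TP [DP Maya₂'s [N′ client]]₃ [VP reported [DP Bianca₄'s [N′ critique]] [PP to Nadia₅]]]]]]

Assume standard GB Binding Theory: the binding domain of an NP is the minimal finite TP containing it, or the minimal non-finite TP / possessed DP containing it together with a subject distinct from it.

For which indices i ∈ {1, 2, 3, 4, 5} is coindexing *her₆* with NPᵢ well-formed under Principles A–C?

none

*her* is a pronoun, so Principle B applies: it must be free in its binding domain.
Binding domain of *her₆*: the matrix TP, whose subject is Lucia₁.
*Lucia₁* c-commands the pronoun within its binding domain → coindexation would violate Principle B.
*Maya₂*: the pronoun c-commands this R-expression → coindexation would violate Principle C on *Maya₂*.
*[Maya₂'s client]₃*: the pronoun c-commands this R-expression → coindexation would violate Principle C on *[Maya₂'s client]₃*.
*Bianca₄*: the pronoun c-commands this R-expression → coindexation would violate Principle C on *Bianca₄*.
*Nadia₅*: the pronoun c-commands this R-expression → coindexation would violate Principle C on *Nadia₅*.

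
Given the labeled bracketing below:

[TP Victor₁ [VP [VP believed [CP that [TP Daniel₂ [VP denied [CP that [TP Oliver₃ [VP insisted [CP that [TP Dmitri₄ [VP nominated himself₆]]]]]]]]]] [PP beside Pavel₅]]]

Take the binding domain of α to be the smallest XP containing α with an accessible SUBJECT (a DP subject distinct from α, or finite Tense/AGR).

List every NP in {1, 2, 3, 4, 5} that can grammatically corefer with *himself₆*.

*himself* is an anaphor, so Principle A applies: it must be bound in its binding domain.
Binding domain of *himself₆*: the embedded TP, whose subject is Dmitri₄.
*Victor₁* c-commands the anaphor but is outside its binding domain → cannot satisfy Principle A.
*Daniel₂* c-commands the anaphor but is outside its binding domain → cannot satisfy Principle A.
*Oliver₃* c-commands the anaphor but is outside its binding domain → cannot satisfy Principle A.
*Dmitri₄* c-commands the anaphor within its binding domain → licit binder.
*Pavel₅* does not c-command the anaphor → cannot bind it.

{4}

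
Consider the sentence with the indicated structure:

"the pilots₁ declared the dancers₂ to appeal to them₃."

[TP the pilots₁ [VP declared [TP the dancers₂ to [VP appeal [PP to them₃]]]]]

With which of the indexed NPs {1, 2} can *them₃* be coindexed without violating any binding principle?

*them* is a pronoun, so Principle B applies: it must be free in its binding domain.
Binding domain of *them₃*: the embedded TP, whose subject is the dancers₂.
*the pilots₁* c-commands the pronoun but from outside its binding domain, and is not c-commanded by it → coindexation permitted.
*the dancers₂* c-commands the pronoun within its binding domain → coindexation would violate Principle B.

{1}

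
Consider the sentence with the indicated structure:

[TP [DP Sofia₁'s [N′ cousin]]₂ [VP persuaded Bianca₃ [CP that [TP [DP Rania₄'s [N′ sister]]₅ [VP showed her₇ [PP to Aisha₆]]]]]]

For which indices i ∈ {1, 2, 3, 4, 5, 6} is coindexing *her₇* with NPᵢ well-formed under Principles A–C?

{1, 2, 3, 4}

*her* is a pronoun, so Principle B applies: it must be free in its binding domain.
Binding domain of *her₇*: the embedded TP, whose subject is [Rania₄'s sister]₅.
*Sofia₁* and the pronoun do not c-command one another → neither Principle B nor Principle C is at stake; coindexation permitted.
*[Sofia₁'s cousin]₂* c-commands the pronoun but from outside its binding domain, and is not c-commanded by it → coindexation permitted.
*Bianca₃* c-commands the pronoun but from outside its binding domain, and is not c-commanded by it → coindexation permitted.
*Rania₄* and the pronoun do not c-command one another → neither Principle B nor Principle C is at stake; coindexation permitted.
*[Rania₄'s sister]₅* c-commands the pronoun within its binding domain → coindexation would violate Principle B.
*Aisha₆*: the pronoun c-commands this R-expression → coindexation would violate Principle C on *Aisha₆*.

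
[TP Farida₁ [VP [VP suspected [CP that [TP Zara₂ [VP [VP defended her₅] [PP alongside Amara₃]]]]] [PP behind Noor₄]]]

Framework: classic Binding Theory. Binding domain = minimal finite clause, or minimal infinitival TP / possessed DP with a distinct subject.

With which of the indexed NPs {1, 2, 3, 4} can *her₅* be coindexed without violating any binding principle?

{1, 3, 4}

*her* is a pronoun, so Principle B applies: it must be free in its binding domain.
Binding domain of *her₅*: the embedded TP, whose subject is Zara₂.
*Farida₁* c-commands the pronoun but from outside its binding domain, and is not c-commanded by it → coindexation permitted.
*Zara₂* c-commands the pronoun within its binding domain → coindexation would violate Principle B.
*Amara₃* and the pronoun do not c-command one another → neither Principle B nor Principle C is at stake; coindexation permitted.
*Noor₄* and the pronoun do not c-command one another → neither Principle B nor Principle C is at stake; coindexation permitted.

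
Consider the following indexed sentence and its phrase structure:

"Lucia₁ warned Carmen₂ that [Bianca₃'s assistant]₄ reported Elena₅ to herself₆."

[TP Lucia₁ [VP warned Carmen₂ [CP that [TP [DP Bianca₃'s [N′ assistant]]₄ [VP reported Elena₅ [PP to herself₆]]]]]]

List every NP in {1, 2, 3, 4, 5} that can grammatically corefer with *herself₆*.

*herself* is an anaphor, so Principle A applies: it must be bound in its binding domain.
Binding domain of *herself₆*: the embedded TP, whose subject is [Bianca₃'s assistant]₄.
*Lucia₁* c-commands the anaphor but is outside its binding domain → cannot satisfy Principle A.
*Carmen₂* c-commands the anaphor but is outside its binding domain → cannot satisfy Principle A.
*Bianca₃* does not c-command the anaphor → cannot bind it.
*[Bianca₃'s assistant]₄* c-commands the anaphor within its binding domain → licit binder.
*Elena₅* c-commands the anaphor within its binding domain → licit binder.

{4, 5}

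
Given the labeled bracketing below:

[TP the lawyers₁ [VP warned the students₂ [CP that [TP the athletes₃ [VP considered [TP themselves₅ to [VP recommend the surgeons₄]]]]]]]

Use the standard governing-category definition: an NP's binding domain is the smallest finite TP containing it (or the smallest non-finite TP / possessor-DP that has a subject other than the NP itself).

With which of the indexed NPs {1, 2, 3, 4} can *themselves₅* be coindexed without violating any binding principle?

{3}

*themselves* is an anaphor, so Principle A applies: it must be bound in its binding domain.
Binding domain of *themselves₅*: the embedded TP, whose subject is the athletes₃.
*the lawyers₁* c-commands the anaphor but is outside its binding domain → cannot satisfy Principle A.
*the students₂* c-commands the anaphor but is outside its binding domain → cannot satisfy Principle A.
*the athletes₃* c-commands the anaphor within its binding domain → licit binder.
*the surgeons₄* does not c-command the anaphor → cannot bind it.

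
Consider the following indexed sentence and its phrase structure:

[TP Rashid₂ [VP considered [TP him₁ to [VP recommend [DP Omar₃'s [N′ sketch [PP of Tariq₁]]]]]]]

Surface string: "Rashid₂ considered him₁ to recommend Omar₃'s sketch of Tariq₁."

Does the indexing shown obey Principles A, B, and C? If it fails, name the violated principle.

The two coindexed NPs are *him₁* and *Tariq₁*.
*Tariq₁* is an R-expression. Principle C requires it to be free everywhere.
*him₁* c-commands it and carries the same index.
The R-expression is bound → Principle C violation.

Principle C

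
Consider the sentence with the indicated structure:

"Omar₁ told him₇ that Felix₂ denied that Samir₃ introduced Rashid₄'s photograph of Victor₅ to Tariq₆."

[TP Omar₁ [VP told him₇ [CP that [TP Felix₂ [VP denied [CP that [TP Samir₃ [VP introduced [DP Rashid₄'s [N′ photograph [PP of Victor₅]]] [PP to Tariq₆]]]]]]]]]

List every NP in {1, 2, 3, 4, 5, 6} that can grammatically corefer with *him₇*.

none

*him* is a pronoun, so Principle B applies: it must be free in its binding domain.
Binding domain of *him₇*: the matrix TP, whose subject is Omar₁.
*Omar₁* c-commands the pronoun within its binding domain → coindexation would violate Principle B.
*Felix₂*: the pronoun c-commands this R-expression → coindexation would violate Principle C on *Felix₂*.
*Samir₃*: the pronoun c-commands this R-expression → coindexation would violate Principle C on *Samir₃*.
*Rashid₄*: the pronoun c-commands this R-expression → coindexation would violate Principle C on *Rashid₄*.
*Victor₅*: the pronoun c-commands this R-expression → coindexation would violate Principle C on *Victor₅*.
*Tariq₆*: the pronoun c-commands this R-expression → coindexation would violate Principle C on *Tariq₆*.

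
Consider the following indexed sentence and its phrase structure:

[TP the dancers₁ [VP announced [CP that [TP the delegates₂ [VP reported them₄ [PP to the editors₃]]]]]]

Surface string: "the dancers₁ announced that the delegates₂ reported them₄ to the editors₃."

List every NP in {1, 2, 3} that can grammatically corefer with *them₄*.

{1}

*them* is a pronoun, so Principle B applies: it must be free in its binding domain.
Binding domain of *them₄*: the embedded TP, whose subject is the delegates₂.
*the dancers₁* c-commands the pronoun but from outside its binding domain, and is not c-commanded by it → coindexation permitted.
*the delegates₂* c-commands the pronoun within its binding domain → coindexation would violate Principle B.
*the editors₃*: the pronoun c-commands this R-expression → coindexation would violate Principle C on *the editors₃*.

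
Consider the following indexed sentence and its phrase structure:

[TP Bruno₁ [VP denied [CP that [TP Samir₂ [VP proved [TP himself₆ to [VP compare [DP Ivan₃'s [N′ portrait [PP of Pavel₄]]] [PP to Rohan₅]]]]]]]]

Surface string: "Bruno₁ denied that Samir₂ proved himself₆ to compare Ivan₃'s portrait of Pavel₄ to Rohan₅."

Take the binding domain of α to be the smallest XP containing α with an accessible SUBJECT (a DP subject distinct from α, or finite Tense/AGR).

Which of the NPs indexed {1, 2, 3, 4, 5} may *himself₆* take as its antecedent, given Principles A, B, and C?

{2}

*himself* is an anaphor, so Principle A applies: it must be bound in its binding domain.
Binding domain of *himself₆*: the embedded TP, whose subject is Samir₂.
*Bruno₁* c-commands the anaphor but is outside its binding domain → cannot satisfy Principle A.
*Samir₂* c-commands the anaphor within its binding domain → licit binder.
*Ivan₃* does not c-command the anaphor → cannot bind it.
*Pavel₄* does not c-command the anaphor → cannot bind it.
*Rohan₅* does not c-command the anaphor → cannot bind it.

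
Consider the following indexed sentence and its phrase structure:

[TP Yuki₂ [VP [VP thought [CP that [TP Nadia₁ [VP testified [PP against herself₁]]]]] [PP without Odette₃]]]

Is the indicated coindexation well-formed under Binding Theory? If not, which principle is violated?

The two coindexed NPs are *Nadia₁* and *herself₁*.
*herself₁* is an anaphor; its binding domain is the embedded TP, whose subject is Nadia₁. *Nadia₁* c-commands it within that domain and shares its index, so Principle A is satisfied.
*Nadia₁* is an R-expression; *herself₁* does not c-command it, and no other NP shares its index, so Principle C is satisfied.
All principles are respected.

grammatical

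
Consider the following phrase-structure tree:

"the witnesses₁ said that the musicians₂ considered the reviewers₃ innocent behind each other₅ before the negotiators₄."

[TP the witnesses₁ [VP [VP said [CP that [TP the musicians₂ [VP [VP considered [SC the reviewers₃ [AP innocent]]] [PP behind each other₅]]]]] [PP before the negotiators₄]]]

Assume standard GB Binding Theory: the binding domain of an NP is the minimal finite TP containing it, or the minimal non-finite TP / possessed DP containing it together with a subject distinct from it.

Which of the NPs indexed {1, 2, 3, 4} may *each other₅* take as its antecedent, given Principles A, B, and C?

{2}

*each other* is an anaphor, so Principle A applies: it must be bound in its binding domain.
Binding domain of *each other₅*: the embedded TP, whose subject is the musicians₂.
*the witnesses₁* c-commands the anaphor but is outside its binding domain → cannot satisfy Principle A.
*the musicians₂* c-commands the anaphor within its binding domain → licit binder.
*the reviewers₃* does not c-command the anaphor → cannot bind it.
*the negotiators₄* does not c-command the anaphor → cannot bind it.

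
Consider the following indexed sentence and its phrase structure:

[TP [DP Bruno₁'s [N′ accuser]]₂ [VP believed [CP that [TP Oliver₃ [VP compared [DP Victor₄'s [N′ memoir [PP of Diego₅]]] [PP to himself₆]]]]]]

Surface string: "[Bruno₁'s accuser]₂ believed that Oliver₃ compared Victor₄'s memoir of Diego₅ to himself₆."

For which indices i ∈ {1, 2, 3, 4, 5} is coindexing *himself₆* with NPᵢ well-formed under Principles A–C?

{3}

*himself* is an anaphor, so Principle A applies: it must be bound in its binding domain.
Binding domain of *himself₆*: the embedded TP, whose subject is Oliver₃.
*Bruno₁* does not c-command the anaphor → cannot bind it.
*[Bruno₁'s accuser]₂* c-commands the anaphor but is outside its binding domain → cannot satisfy Principle A.
*Oliver₃* c-commands the anaphor within its binding domain → licit binder.
*Victor₄* does not c-command the anaphor → cannot bind it.
*Diego₅* does not c-command the anaphor → cannot bind it.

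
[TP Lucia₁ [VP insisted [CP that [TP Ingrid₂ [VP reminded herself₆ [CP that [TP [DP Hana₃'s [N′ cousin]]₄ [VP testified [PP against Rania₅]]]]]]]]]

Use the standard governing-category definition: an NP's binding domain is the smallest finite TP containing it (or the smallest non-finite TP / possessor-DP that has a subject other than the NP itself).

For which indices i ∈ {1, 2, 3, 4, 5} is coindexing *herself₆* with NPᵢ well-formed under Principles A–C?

*herself* is an anaphor, so Principle A applies: it must be bound in its binding domain.
Binding domain of *herself₆*: the embedded TP, whose subject is Ingrid₂.
*Lucia₁* c-commands the anaphor but is outside its binding domain → cannot satisfy Principle A.
*Ingrid₂* c-commands the anaphor within its binding domain → licit binder.
*Hana₃* does not c-command the anaphor → cannot bind it.
*[Hana₃'s cousin]₄* does not c-command the anaphor → cannot bind it.
*Rania₅* does not c-command the anaphor → cannot bind it.

{2}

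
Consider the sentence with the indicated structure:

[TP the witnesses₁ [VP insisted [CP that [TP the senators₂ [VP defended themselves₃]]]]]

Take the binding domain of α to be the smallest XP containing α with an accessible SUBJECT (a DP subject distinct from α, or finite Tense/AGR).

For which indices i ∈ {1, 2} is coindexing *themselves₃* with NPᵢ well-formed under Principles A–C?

{2}

*themselves* is an anaphor, so Principle A applies: it must be bound in its binding domain.
Binding domain of *themselves₃*: the embedded TP, whose subject is the senators₂.
*the witnesses₁* c-commands the anaphor but is outside its binding domain → cannot satisfy Principle A.
*the senators₂* c-commands the anaphor within its binding domain → licit binder.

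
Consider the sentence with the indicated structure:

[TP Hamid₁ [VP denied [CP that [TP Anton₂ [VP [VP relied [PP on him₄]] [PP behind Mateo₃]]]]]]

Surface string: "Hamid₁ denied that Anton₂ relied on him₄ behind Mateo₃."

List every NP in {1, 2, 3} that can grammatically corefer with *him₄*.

{1, 3}

*him* is a pronoun, so Principle B applies: it must be free in its binding domain.
Binding domain of *him₄*: the embedded TP, whose subject is Anton₂.
*Hamid₁* c-commands the pronoun but from outside its binding domain, and is not c-commanded by it → coindexation permitted.
*Anton₂* c-commands the pronoun within its binding domain → coindexation would violate Principle B.
*Mateo₃* and the pronoun do not c-command one another → neither Principle B nor Principle C is at stake; coindexation permitted.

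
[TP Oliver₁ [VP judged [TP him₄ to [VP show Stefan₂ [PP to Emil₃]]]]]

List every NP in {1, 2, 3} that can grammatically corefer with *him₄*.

*him* is a pronoun, so Principle B applies: it must be free in its binding domain.
Binding domain of *him₄*: the matrix TP, whose subject is Oliver₁.
*Oliver₁* c-commands the pronoun within its binding domain → coindexation would violate Principle B.
*Stefan₂*: the pronoun c-commands this R-expression → coindexation would violate Principle C on *Stefan₂*.
*Emil₃*: the pronoun c-commands this R-expression → coindexation would violate Principle C on *Emil₃*.

none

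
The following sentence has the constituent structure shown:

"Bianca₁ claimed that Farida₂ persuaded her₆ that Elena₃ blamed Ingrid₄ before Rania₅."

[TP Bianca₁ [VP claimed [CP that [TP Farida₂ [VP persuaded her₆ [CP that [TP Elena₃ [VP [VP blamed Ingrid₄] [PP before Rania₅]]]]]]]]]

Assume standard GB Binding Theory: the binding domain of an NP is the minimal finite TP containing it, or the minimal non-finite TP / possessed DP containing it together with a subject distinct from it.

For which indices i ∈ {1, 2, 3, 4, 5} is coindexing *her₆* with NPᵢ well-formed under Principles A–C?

*her* is a pronoun, so Principle B applies: it must be free in its binding domain.
Binding domain of *her₆*: the embedded TP, whose subject is Farida₂.
*Bianca₁* c-commands the pronoun but from outside its binding domain, and is not c-commanded by it → coindexation permitted.
*Farida₂* c-commands the pronoun within its binding domain → coindexation would violate Principle B.
*Elena₃*: the pronoun c-commands this R-expression → coindexation would violate Principle C on *Elena₃*.
*Ingrid₄*: the pronoun c-commands this R-expression → coindexation would violate Principle C on *Ingrid₄*.
*Rania₅*: the pronoun c-commands this R-expression → coindexation would violate Principle C on *Rania₅*.

{1}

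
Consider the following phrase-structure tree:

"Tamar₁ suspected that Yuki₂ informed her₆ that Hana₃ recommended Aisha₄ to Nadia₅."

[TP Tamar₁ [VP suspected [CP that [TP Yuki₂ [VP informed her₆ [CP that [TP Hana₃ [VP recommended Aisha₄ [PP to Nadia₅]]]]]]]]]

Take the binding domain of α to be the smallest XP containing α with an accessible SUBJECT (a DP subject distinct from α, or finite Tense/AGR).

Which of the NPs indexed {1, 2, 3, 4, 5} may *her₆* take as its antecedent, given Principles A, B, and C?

{1}

*her* is a pronoun, so Principle B applies: it must be free in its binding domain.
Binding domain of *her₆*: the embedded TP, whose subject is Yuki₂.
*Tamar₁* c-commands the pronoun but from outside its binding domain, and is not c-commanded by it → coindexation permitted.
*Yuki₂* c-commands the pronoun within its binding domain → coindexation would violate Principle B.
*Hana₃*: the pronoun c-commands this R-expression → coindexation would violate Principle C on *Hana₃*.
*Aisha₄*: the pronoun c-commands this R-expression → coindexation would violate Principle C on *Aisha₄*.
*Nadia₅*: the pronoun c-commands this R-expression → coindexation would violate Principle C on *Nadia₅*.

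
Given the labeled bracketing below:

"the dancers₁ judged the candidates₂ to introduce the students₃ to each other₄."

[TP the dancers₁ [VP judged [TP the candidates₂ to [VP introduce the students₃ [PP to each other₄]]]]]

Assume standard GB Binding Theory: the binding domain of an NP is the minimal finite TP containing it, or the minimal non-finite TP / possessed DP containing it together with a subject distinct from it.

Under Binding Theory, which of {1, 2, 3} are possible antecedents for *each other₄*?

*each other* is an anaphor, so Principle A applies: it must be bound in its binding domain.
Binding domain of *each other₄*: the embedded TP, whose subject is the candidates₂.
*the dancers₁* c-commands the anaphor but is outside its binding domain → cannot satisfy Principle A.
*the candidates₂* c-commands the anaphor within its binding domain → licit binder.
*the students₃* c-commands the anaphor within its binding domain → licit binder.

{2, 3}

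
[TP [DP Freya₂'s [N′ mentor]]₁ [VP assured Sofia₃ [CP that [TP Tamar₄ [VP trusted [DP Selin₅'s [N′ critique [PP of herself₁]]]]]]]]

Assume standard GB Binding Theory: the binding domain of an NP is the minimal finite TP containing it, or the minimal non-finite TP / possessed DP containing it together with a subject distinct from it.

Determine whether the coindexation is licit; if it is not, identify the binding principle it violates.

The two coindexed NPs are *[Freya₂'s mentor]₁* and *herself₁*.
*herself₁* is an anaphor. Principle A requires it to be bound within its binding domain — the possessed DP, whose subject is Selin₅.
Within that domain it is c-commanded by *Selin₅*, which does not share its index.
*[Freya₂'s mentor]₁* does c-command the anaphor, but from outside its binding domain.
The anaphor is unbound in its domain → Principle A violation.

Principle A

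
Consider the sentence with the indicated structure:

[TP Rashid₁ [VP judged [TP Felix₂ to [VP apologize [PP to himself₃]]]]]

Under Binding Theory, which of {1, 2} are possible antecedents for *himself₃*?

{2}

*himself* is an anaphor, so Principle A applies: it must be bound in its binding domain.
Binding domain of *himself₃*: the embedded TP, whose subject is Felix₂.
*Rashid₁* c-commands the anaphor but is outside its binding domain → cannot satisfy Principle A.
*Felix₂* c-commands the anaphor within its binding domain → licit binder.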